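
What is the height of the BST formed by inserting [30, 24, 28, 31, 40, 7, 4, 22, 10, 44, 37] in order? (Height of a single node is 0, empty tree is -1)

Insertion order: [30, 24, 28, 31, 40, 7, 4, 22, 10, 44, 37]
Tree (level-order array): [30, 24, 31, 7, 28, None, 40, 4, 22, None, None, 37, 44, None, None, 10]
Compute height bottom-up (empty subtree = -1):
  height(4) = 1 + max(-1, -1) = 0
  height(10) = 1 + max(-1, -1) = 0
  height(22) = 1 + max(0, -1) = 1
  height(7) = 1 + max(0, 1) = 2
  height(28) = 1 + max(-1, -1) = 0
  height(24) = 1 + max(2, 0) = 3
  height(37) = 1 + max(-1, -1) = 0
  height(44) = 1 + max(-1, -1) = 0
  height(40) = 1 + max(0, 0) = 1
  height(31) = 1 + max(-1, 1) = 2
  height(30) = 1 + max(3, 2) = 4
Height = 4


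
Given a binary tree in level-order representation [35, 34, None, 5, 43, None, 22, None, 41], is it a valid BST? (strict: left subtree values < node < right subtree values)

Level-order array: [35, 34, None, 5, 43, None, 22, None, 41]
Validate using subtree bounds (lo, hi): at each node, require lo < value < hi,
then recurse left with hi=value and right with lo=value.
Preorder trace (stopping at first violation):
  at node 35 with bounds (-inf, +inf): OK
  at node 34 with bounds (-inf, 35): OK
  at node 5 with bounds (-inf, 34): OK
  at node 22 with bounds (5, 34): OK
  at node 43 with bounds (34, 35): VIOLATION
Node 43 violates its bound: not (34 < 43 < 35).
Result: Not a valid BST


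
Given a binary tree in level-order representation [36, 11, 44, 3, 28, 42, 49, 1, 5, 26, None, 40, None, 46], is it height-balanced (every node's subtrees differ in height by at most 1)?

Tree (level-order array): [36, 11, 44, 3, 28, 42, 49, 1, 5, 26, None, 40, None, 46]
Definition: a tree is height-balanced if, at every node, |h(left) - h(right)| <= 1 (empty subtree has height -1).
Bottom-up per-node check:
  node 1: h_left=-1, h_right=-1, diff=0 [OK], height=0
  node 5: h_left=-1, h_right=-1, diff=0 [OK], height=0
  node 3: h_left=0, h_right=0, diff=0 [OK], height=1
  node 26: h_left=-1, h_right=-1, diff=0 [OK], height=0
  node 28: h_left=0, h_right=-1, diff=1 [OK], height=1
  node 11: h_left=1, h_right=1, diff=0 [OK], height=2
  node 40: h_left=-1, h_right=-1, diff=0 [OK], height=0
  node 42: h_left=0, h_right=-1, diff=1 [OK], height=1
  node 46: h_left=-1, h_right=-1, diff=0 [OK], height=0
  node 49: h_left=0, h_right=-1, diff=1 [OK], height=1
  node 44: h_left=1, h_right=1, diff=0 [OK], height=2
  node 36: h_left=2, h_right=2, diff=0 [OK], height=3
All nodes satisfy the balance condition.
Result: Balanced


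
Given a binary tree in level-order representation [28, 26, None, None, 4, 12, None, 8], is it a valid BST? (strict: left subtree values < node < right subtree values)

Level-order array: [28, 26, None, None, 4, 12, None, 8]
Validate using subtree bounds (lo, hi): at each node, require lo < value < hi,
then recurse left with hi=value and right with lo=value.
Preorder trace (stopping at first violation):
  at node 28 with bounds (-inf, +inf): OK
  at node 26 with bounds (-inf, 28): OK
  at node 4 with bounds (26, 28): VIOLATION
Node 4 violates its bound: not (26 < 4 < 28).
Result: Not a valid BST


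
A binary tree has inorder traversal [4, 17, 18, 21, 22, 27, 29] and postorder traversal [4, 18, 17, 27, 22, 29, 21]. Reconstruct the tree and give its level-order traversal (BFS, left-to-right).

Inorder:   [4, 17, 18, 21, 22, 27, 29]
Postorder: [4, 18, 17, 27, 22, 29, 21]
Algorithm: postorder visits root last, so walk postorder right-to-left;
each value is the root of the current inorder slice — split it at that
value, recurse on the right subtree first, then the left.
Recursive splits:
  root=21; inorder splits into left=[4, 17, 18], right=[22, 27, 29]
  root=29; inorder splits into left=[22, 27], right=[]
  root=22; inorder splits into left=[], right=[27]
  root=27; inorder splits into left=[], right=[]
  root=17; inorder splits into left=[4], right=[18]
  root=18; inorder splits into left=[], right=[]
  root=4; inorder splits into left=[], right=[]
Reconstructed level-order: [21, 17, 29, 4, 18, 22, 27]


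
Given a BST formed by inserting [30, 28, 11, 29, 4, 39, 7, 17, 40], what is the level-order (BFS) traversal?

Tree insertion order: [30, 28, 11, 29, 4, 39, 7, 17, 40]
Tree (level-order array): [30, 28, 39, 11, 29, None, 40, 4, 17, None, None, None, None, None, 7]
BFS from the root, enqueuing left then right child of each popped node:
  queue [30] -> pop 30, enqueue [28, 39], visited so far: [30]
  queue [28, 39] -> pop 28, enqueue [11, 29], visited so far: [30, 28]
  queue [39, 11, 29] -> pop 39, enqueue [40], visited so far: [30, 28, 39]
  queue [11, 29, 40] -> pop 11, enqueue [4, 17], visited so far: [30, 28, 39, 11]
  queue [29, 40, 4, 17] -> pop 29, enqueue [none], visited so far: [30, 28, 39, 11, 29]
  queue [40, 4, 17] -> pop 40, enqueue [none], visited so far: [30, 28, 39, 11, 29, 40]
  queue [4, 17] -> pop 4, enqueue [7], visited so far: [30, 28, 39, 11, 29, 40, 4]
  queue [17, 7] -> pop 17, enqueue [none], visited so far: [30, 28, 39, 11, 29, 40, 4, 17]
  queue [7] -> pop 7, enqueue [none], visited so far: [30, 28, 39, 11, 29, 40, 4, 17, 7]
Result: [30, 28, 39, 11, 29, 40, 4, 17, 7]


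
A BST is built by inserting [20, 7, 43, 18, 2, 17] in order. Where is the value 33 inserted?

Starting tree (level order): [20, 7, 43, 2, 18, None, None, None, None, 17]
Insertion path: 20 -> 43
Result: insert 33 as left child of 43
Final tree (level order): [20, 7, 43, 2, 18, 33, None, None, None, 17]


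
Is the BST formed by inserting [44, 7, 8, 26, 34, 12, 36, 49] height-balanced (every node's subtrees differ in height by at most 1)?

Tree (level-order array): [44, 7, 49, None, 8, None, None, None, 26, 12, 34, None, None, None, 36]
Definition: a tree is height-balanced if, at every node, |h(left) - h(right)| <= 1 (empty subtree has height -1).
Bottom-up per-node check:
  node 12: h_left=-1, h_right=-1, diff=0 [OK], height=0
  node 36: h_left=-1, h_right=-1, diff=0 [OK], height=0
  node 34: h_left=-1, h_right=0, diff=1 [OK], height=1
  node 26: h_left=0, h_right=1, diff=1 [OK], height=2
  node 8: h_left=-1, h_right=2, diff=3 [FAIL (|-1-2|=3 > 1)], height=3
  node 7: h_left=-1, h_right=3, diff=4 [FAIL (|-1-3|=4 > 1)], height=4
  node 49: h_left=-1, h_right=-1, diff=0 [OK], height=0
  node 44: h_left=4, h_right=0, diff=4 [FAIL (|4-0|=4 > 1)], height=5
Node 8 violates the condition: |-1 - 2| = 3 > 1.
Result: Not balanced


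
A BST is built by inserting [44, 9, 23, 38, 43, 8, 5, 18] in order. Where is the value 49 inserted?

Starting tree (level order): [44, 9, None, 8, 23, 5, None, 18, 38, None, None, None, None, None, 43]
Insertion path: 44
Result: insert 49 as right child of 44
Final tree (level order): [44, 9, 49, 8, 23, None, None, 5, None, 18, 38, None, None, None, None, None, 43]


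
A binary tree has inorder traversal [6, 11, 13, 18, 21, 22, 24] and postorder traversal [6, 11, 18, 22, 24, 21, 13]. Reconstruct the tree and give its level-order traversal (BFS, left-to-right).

Inorder:   [6, 11, 13, 18, 21, 22, 24]
Postorder: [6, 11, 18, 22, 24, 21, 13]
Algorithm: postorder visits root last, so walk postorder right-to-left;
each value is the root of the current inorder slice — split it at that
value, recurse on the right subtree first, then the left.
Recursive splits:
  root=13; inorder splits into left=[6, 11], right=[18, 21, 22, 24]
  root=21; inorder splits into left=[18], right=[22, 24]
  root=24; inorder splits into left=[22], right=[]
  root=22; inorder splits into left=[], right=[]
  root=18; inorder splits into left=[], right=[]
  root=11; inorder splits into left=[6], right=[]
  root=6; inorder splits into left=[], right=[]
Reconstructed level-order: [13, 11, 21, 6, 18, 24, 22]


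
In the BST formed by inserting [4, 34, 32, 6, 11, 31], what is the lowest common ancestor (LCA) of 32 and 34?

Tree insertion order: [4, 34, 32, 6, 11, 31]
Tree (level-order array): [4, None, 34, 32, None, 6, None, None, 11, None, 31]
In a BST, the LCA of p=32, q=34 is the first node v on the
root-to-leaf path with p <= v <= q (go left if both < v, right if both > v).
Walk from root:
  at 4: both 32 and 34 > 4, go right
  at 34: 32 <= 34 <= 34, this is the LCA
LCA = 34


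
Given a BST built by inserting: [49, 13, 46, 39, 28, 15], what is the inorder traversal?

Tree insertion order: [49, 13, 46, 39, 28, 15]
Tree (level-order array): [49, 13, None, None, 46, 39, None, 28, None, 15]
Inorder traversal: [13, 15, 28, 39, 46, 49]


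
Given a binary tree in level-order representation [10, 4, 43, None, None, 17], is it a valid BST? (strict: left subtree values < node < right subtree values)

Level-order array: [10, 4, 43, None, None, 17]
Validate using subtree bounds (lo, hi): at each node, require lo < value < hi,
then recurse left with hi=value and right with lo=value.
Preorder trace (stopping at first violation):
  at node 10 with bounds (-inf, +inf): OK
  at node 4 with bounds (-inf, 10): OK
  at node 43 with bounds (10, +inf): OK
  at node 17 with bounds (10, 43): OK
No violation found at any node.
Result: Valid BST


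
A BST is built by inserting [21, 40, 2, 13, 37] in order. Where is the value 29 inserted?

Starting tree (level order): [21, 2, 40, None, 13, 37]
Insertion path: 21 -> 40 -> 37
Result: insert 29 as left child of 37
Final tree (level order): [21, 2, 40, None, 13, 37, None, None, None, 29]


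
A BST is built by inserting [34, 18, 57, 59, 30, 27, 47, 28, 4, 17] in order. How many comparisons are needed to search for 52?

Search path for 52: 34 -> 57 -> 47
Found: False
Comparisons: 3


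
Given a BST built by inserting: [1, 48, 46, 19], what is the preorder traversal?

Tree insertion order: [1, 48, 46, 19]
Tree (level-order array): [1, None, 48, 46, None, 19]
Preorder traversal: [1, 48, 46, 19]


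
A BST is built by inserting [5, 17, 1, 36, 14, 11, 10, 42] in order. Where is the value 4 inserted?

Starting tree (level order): [5, 1, 17, None, None, 14, 36, 11, None, None, 42, 10]
Insertion path: 5 -> 1
Result: insert 4 as right child of 1
Final tree (level order): [5, 1, 17, None, 4, 14, 36, None, None, 11, None, None, 42, 10]


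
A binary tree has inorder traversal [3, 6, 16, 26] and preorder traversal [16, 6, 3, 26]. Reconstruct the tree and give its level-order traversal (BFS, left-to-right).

Inorder:  [3, 6, 16, 26]
Preorder: [16, 6, 3, 26]
Algorithm: preorder visits root first, so consume preorder in order;
for each root, split the current inorder slice at that value into
left-subtree inorder and right-subtree inorder, then recurse.
Recursive splits:
  root=16; inorder splits into left=[3, 6], right=[26]
  root=6; inorder splits into left=[3], right=[]
  root=3; inorder splits into left=[], right=[]
  root=26; inorder splits into left=[], right=[]
Reconstructed level-order: [16, 6, 26, 3]


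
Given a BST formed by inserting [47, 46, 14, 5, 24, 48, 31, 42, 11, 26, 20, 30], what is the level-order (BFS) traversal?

Tree insertion order: [47, 46, 14, 5, 24, 48, 31, 42, 11, 26, 20, 30]
Tree (level-order array): [47, 46, 48, 14, None, None, None, 5, 24, None, 11, 20, 31, None, None, None, None, 26, 42, None, 30]
BFS from the root, enqueuing left then right child of each popped node:
  queue [47] -> pop 47, enqueue [46, 48], visited so far: [47]
  queue [46, 48] -> pop 46, enqueue [14], visited so far: [47, 46]
  queue [48, 14] -> pop 48, enqueue [none], visited so far: [47, 46, 48]
  queue [14] -> pop 14, enqueue [5, 24], visited so far: [47, 46, 48, 14]
  queue [5, 24] -> pop 5, enqueue [11], visited so far: [47, 46, 48, 14, 5]
  queue [24, 11] -> pop 24, enqueue [20, 31], visited so far: [47, 46, 48, 14, 5, 24]
  queue [11, 20, 31] -> pop 11, enqueue [none], visited so far: [47, 46, 48, 14, 5, 24, 11]
  queue [20, 31] -> pop 20, enqueue [none], visited so far: [47, 46, 48, 14, 5, 24, 11, 20]
  queue [31] -> pop 31, enqueue [26, 42], visited so far: [47, 46, 48, 14, 5, 24, 11, 20, 31]
  queue [26, 42] -> pop 26, enqueue [30], visited so far: [47, 46, 48, 14, 5, 24, 11, 20, 31, 26]
  queue [42, 30] -> pop 42, enqueue [none], visited so far: [47, 46, 48, 14, 5, 24, 11, 20, 31, 26, 42]
  queue [30] -> pop 30, enqueue [none], visited so far: [47, 46, 48, 14, 5, 24, 11, 20, 31, 26, 42, 30]
Result: [47, 46, 48, 14, 5, 24, 11, 20, 31, 26, 42, 30]


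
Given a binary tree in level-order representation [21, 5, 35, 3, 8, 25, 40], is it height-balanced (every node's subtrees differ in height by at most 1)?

Tree (level-order array): [21, 5, 35, 3, 8, 25, 40]
Definition: a tree is height-balanced if, at every node, |h(left) - h(right)| <= 1 (empty subtree has height -1).
Bottom-up per-node check:
  node 3: h_left=-1, h_right=-1, diff=0 [OK], height=0
  node 8: h_left=-1, h_right=-1, diff=0 [OK], height=0
  node 5: h_left=0, h_right=0, diff=0 [OK], height=1
  node 25: h_left=-1, h_right=-1, diff=0 [OK], height=0
  node 40: h_left=-1, h_right=-1, diff=0 [OK], height=0
  node 35: h_left=0, h_right=0, diff=0 [OK], height=1
  node 21: h_left=1, h_right=1, diff=0 [OK], height=2
All nodes satisfy the balance condition.
Result: Balanced


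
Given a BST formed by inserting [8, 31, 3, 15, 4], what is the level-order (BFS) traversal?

Tree insertion order: [8, 31, 3, 15, 4]
Tree (level-order array): [8, 3, 31, None, 4, 15]
BFS from the root, enqueuing left then right child of each popped node:
  queue [8] -> pop 8, enqueue [3, 31], visited so far: [8]
  queue [3, 31] -> pop 3, enqueue [4], visited so far: [8, 3]
  queue [31, 4] -> pop 31, enqueue [15], visited so far: [8, 3, 31]
  queue [4, 15] -> pop 4, enqueue [none], visited so far: [8, 3, 31, 4]
  queue [15] -> pop 15, enqueue [none], visited so far: [8, 3, 31, 4, 15]
Result: [8, 3, 31, 4, 15]


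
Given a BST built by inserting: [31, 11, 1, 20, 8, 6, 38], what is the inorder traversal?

Tree insertion order: [31, 11, 1, 20, 8, 6, 38]
Tree (level-order array): [31, 11, 38, 1, 20, None, None, None, 8, None, None, 6]
Inorder traversal: [1, 6, 8, 11, 20, 31, 38]


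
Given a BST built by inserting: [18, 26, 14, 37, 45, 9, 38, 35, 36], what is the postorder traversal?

Tree insertion order: [18, 26, 14, 37, 45, 9, 38, 35, 36]
Tree (level-order array): [18, 14, 26, 9, None, None, 37, None, None, 35, 45, None, 36, 38]
Postorder traversal: [9, 14, 36, 35, 38, 45, 37, 26, 18]


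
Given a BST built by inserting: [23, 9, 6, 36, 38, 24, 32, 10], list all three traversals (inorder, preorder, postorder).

Tree insertion order: [23, 9, 6, 36, 38, 24, 32, 10]
Tree (level-order array): [23, 9, 36, 6, 10, 24, 38, None, None, None, None, None, 32]
Inorder (L, root, R): [6, 9, 10, 23, 24, 32, 36, 38]
Preorder (root, L, R): [23, 9, 6, 10, 36, 24, 32, 38]
Postorder (L, R, root): [6, 10, 9, 32, 24, 38, 36, 23]


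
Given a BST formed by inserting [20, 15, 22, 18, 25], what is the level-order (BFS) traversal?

Tree insertion order: [20, 15, 22, 18, 25]
Tree (level-order array): [20, 15, 22, None, 18, None, 25]
BFS from the root, enqueuing left then right child of each popped node:
  queue [20] -> pop 20, enqueue [15, 22], visited so far: [20]
  queue [15, 22] -> pop 15, enqueue [18], visited so far: [20, 15]
  queue [22, 18] -> pop 22, enqueue [25], visited so far: [20, 15, 22]
  queue [18, 25] -> pop 18, enqueue [none], visited so far: [20, 15, 22, 18]
  queue [25] -> pop 25, enqueue [none], visited so far: [20, 15, 22, 18, 25]
Result: [20, 15, 22, 18, 25]


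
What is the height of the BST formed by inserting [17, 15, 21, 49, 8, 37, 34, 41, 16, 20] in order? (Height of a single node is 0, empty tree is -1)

Insertion order: [17, 15, 21, 49, 8, 37, 34, 41, 16, 20]
Tree (level-order array): [17, 15, 21, 8, 16, 20, 49, None, None, None, None, None, None, 37, None, 34, 41]
Compute height bottom-up (empty subtree = -1):
  height(8) = 1 + max(-1, -1) = 0
  height(16) = 1 + max(-1, -1) = 0
  height(15) = 1 + max(0, 0) = 1
  height(20) = 1 + max(-1, -1) = 0
  height(34) = 1 + max(-1, -1) = 0
  height(41) = 1 + max(-1, -1) = 0
  height(37) = 1 + max(0, 0) = 1
  height(49) = 1 + max(1, -1) = 2
  height(21) = 1 + max(0, 2) = 3
  height(17) = 1 + max(1, 3) = 4
Height = 4


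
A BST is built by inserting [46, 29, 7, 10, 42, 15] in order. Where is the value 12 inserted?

Starting tree (level order): [46, 29, None, 7, 42, None, 10, None, None, None, 15]
Insertion path: 46 -> 29 -> 7 -> 10 -> 15
Result: insert 12 as left child of 15
Final tree (level order): [46, 29, None, 7, 42, None, 10, None, None, None, 15, 12]


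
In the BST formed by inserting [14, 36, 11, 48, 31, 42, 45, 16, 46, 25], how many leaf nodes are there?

Tree built from: [14, 36, 11, 48, 31, 42, 45, 16, 46, 25]
Tree (level-order array): [14, 11, 36, None, None, 31, 48, 16, None, 42, None, None, 25, None, 45, None, None, None, 46]
Rule: A leaf has 0 children.
Per-node child counts:
  node 14: 2 child(ren)
  node 11: 0 child(ren)
  node 36: 2 child(ren)
  node 31: 1 child(ren)
  node 16: 1 child(ren)
  node 25: 0 child(ren)
  node 48: 1 child(ren)
  node 42: 1 child(ren)
  node 45: 1 child(ren)
  node 46: 0 child(ren)
Matching nodes: [11, 25, 46]
Count of leaf nodes: 3


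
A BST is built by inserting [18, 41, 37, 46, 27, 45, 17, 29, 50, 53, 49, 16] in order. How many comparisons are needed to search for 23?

Search path for 23: 18 -> 41 -> 37 -> 27
Found: False
Comparisons: 4


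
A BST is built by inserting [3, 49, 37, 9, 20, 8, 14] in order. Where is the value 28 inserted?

Starting tree (level order): [3, None, 49, 37, None, 9, None, 8, 20, None, None, 14]
Insertion path: 3 -> 49 -> 37 -> 9 -> 20
Result: insert 28 as right child of 20
Final tree (level order): [3, None, 49, 37, None, 9, None, 8, 20, None, None, 14, 28]


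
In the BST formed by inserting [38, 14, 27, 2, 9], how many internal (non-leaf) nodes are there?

Tree built from: [38, 14, 27, 2, 9]
Tree (level-order array): [38, 14, None, 2, 27, None, 9]
Rule: An internal node has at least one child.
Per-node child counts:
  node 38: 1 child(ren)
  node 14: 2 child(ren)
  node 2: 1 child(ren)
  node 9: 0 child(ren)
  node 27: 0 child(ren)
Matching nodes: [38, 14, 2]
Count of internal (non-leaf) nodes: 3


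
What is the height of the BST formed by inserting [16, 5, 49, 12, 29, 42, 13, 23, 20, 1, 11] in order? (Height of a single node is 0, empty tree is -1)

Insertion order: [16, 5, 49, 12, 29, 42, 13, 23, 20, 1, 11]
Tree (level-order array): [16, 5, 49, 1, 12, 29, None, None, None, 11, 13, 23, 42, None, None, None, None, 20]
Compute height bottom-up (empty subtree = -1):
  height(1) = 1 + max(-1, -1) = 0
  height(11) = 1 + max(-1, -1) = 0
  height(13) = 1 + max(-1, -1) = 0
  height(12) = 1 + max(0, 0) = 1
  height(5) = 1 + max(0, 1) = 2
  height(20) = 1 + max(-1, -1) = 0
  height(23) = 1 + max(0, -1) = 1
  height(42) = 1 + max(-1, -1) = 0
  height(29) = 1 + max(1, 0) = 2
  height(49) = 1 + max(2, -1) = 3
  height(16) = 1 + max(2, 3) = 4
Height = 4


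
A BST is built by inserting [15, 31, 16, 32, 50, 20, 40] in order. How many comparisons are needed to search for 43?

Search path for 43: 15 -> 31 -> 32 -> 50 -> 40
Found: False
Comparisons: 5


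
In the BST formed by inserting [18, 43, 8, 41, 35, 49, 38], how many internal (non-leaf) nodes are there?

Tree built from: [18, 43, 8, 41, 35, 49, 38]
Tree (level-order array): [18, 8, 43, None, None, 41, 49, 35, None, None, None, None, 38]
Rule: An internal node has at least one child.
Per-node child counts:
  node 18: 2 child(ren)
  node 8: 0 child(ren)
  node 43: 2 child(ren)
  node 41: 1 child(ren)
  node 35: 1 child(ren)
  node 38: 0 child(ren)
  node 49: 0 child(ren)
Matching nodes: [18, 43, 41, 35]
Count of internal (non-leaf) nodes: 4


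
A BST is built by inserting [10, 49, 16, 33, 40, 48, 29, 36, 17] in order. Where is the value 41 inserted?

Starting tree (level order): [10, None, 49, 16, None, None, 33, 29, 40, 17, None, 36, 48]
Insertion path: 10 -> 49 -> 16 -> 33 -> 40 -> 48
Result: insert 41 as left child of 48
Final tree (level order): [10, None, 49, 16, None, None, 33, 29, 40, 17, None, 36, 48, None, None, None, None, 41]


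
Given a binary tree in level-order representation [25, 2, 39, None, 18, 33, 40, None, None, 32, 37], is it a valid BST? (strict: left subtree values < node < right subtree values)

Level-order array: [25, 2, 39, None, 18, 33, 40, None, None, 32, 37]
Validate using subtree bounds (lo, hi): at each node, require lo < value < hi,
then recurse left with hi=value and right with lo=value.
Preorder trace (stopping at first violation):
  at node 25 with bounds (-inf, +inf): OK
  at node 2 with bounds (-inf, 25): OK
  at node 18 with bounds (2, 25): OK
  at node 39 with bounds (25, +inf): OK
  at node 33 with bounds (25, 39): OK
  at node 32 with bounds (25, 33): OK
  at node 37 with bounds (33, 39): OK
  at node 40 with bounds (39, +inf): OK
No violation found at any node.
Result: Valid BST


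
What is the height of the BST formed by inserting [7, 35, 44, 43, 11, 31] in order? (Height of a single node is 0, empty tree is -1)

Insertion order: [7, 35, 44, 43, 11, 31]
Tree (level-order array): [7, None, 35, 11, 44, None, 31, 43]
Compute height bottom-up (empty subtree = -1):
  height(31) = 1 + max(-1, -1) = 0
  height(11) = 1 + max(-1, 0) = 1
  height(43) = 1 + max(-1, -1) = 0
  height(44) = 1 + max(0, -1) = 1
  height(35) = 1 + max(1, 1) = 2
  height(7) = 1 + max(-1, 2) = 3
Height = 3


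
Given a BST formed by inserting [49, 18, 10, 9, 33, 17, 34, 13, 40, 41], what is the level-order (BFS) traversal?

Tree insertion order: [49, 18, 10, 9, 33, 17, 34, 13, 40, 41]
Tree (level-order array): [49, 18, None, 10, 33, 9, 17, None, 34, None, None, 13, None, None, 40, None, None, None, 41]
BFS from the root, enqueuing left then right child of each popped node:
  queue [49] -> pop 49, enqueue [18], visited so far: [49]
  queue [18] -> pop 18, enqueue [10, 33], visited so far: [49, 18]
  queue [10, 33] -> pop 10, enqueue [9, 17], visited so far: [49, 18, 10]
  queue [33, 9, 17] -> pop 33, enqueue [34], visited so far: [49, 18, 10, 33]
  queue [9, 17, 34] -> pop 9, enqueue [none], visited so far: [49, 18, 10, 33, 9]
  queue [17, 34] -> pop 17, enqueue [13], visited so far: [49, 18, 10, 33, 9, 17]
  queue [34, 13] -> pop 34, enqueue [40], visited so far: [49, 18, 10, 33, 9, 17, 34]
  queue [13, 40] -> pop 13, enqueue [none], visited so far: [49, 18, 10, 33, 9, 17, 34, 13]
  queue [40] -> pop 40, enqueue [41], visited so far: [49, 18, 10, 33, 9, 17, 34, 13, 40]
  queue [41] -> pop 41, enqueue [none], visited so far: [49, 18, 10, 33, 9, 17, 34, 13, 40, 41]
Result: [49, 18, 10, 33, 9, 17, 34, 13, 40, 41]


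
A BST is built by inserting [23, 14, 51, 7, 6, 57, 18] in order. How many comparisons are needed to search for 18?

Search path for 18: 23 -> 14 -> 18
Found: True
Comparisons: 3


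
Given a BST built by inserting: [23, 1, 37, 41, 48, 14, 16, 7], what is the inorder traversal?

Tree insertion order: [23, 1, 37, 41, 48, 14, 16, 7]
Tree (level-order array): [23, 1, 37, None, 14, None, 41, 7, 16, None, 48]
Inorder traversal: [1, 7, 14, 16, 23, 37, 41, 48]


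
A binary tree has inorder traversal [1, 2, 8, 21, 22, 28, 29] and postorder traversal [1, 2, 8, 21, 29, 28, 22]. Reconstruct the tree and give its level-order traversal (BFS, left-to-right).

Inorder:   [1, 2, 8, 21, 22, 28, 29]
Postorder: [1, 2, 8, 21, 29, 28, 22]
Algorithm: postorder visits root last, so walk postorder right-to-left;
each value is the root of the current inorder slice — split it at that
value, recurse on the right subtree first, then the left.
Recursive splits:
  root=22; inorder splits into left=[1, 2, 8, 21], right=[28, 29]
  root=28; inorder splits into left=[], right=[29]
  root=29; inorder splits into left=[], right=[]
  root=21; inorder splits into left=[1, 2, 8], right=[]
  root=8; inorder splits into left=[1, 2], right=[]
  root=2; inorder splits into left=[1], right=[]
  root=1; inorder splits into left=[], right=[]
Reconstructed level-order: [22, 21, 28, 8, 29, 2, 1]


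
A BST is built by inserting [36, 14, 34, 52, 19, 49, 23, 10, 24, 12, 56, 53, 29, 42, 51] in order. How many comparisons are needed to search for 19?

Search path for 19: 36 -> 14 -> 34 -> 19
Found: True
Comparisons: 4


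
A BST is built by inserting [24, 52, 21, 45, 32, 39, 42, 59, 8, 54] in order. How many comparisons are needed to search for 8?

Search path for 8: 24 -> 21 -> 8
Found: True
Comparisons: 3


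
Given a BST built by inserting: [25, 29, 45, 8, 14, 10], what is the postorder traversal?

Tree insertion order: [25, 29, 45, 8, 14, 10]
Tree (level-order array): [25, 8, 29, None, 14, None, 45, 10]
Postorder traversal: [10, 14, 8, 45, 29, 25]


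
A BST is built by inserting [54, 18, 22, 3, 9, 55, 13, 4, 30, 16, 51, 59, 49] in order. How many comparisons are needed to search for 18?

Search path for 18: 54 -> 18
Found: True
Comparisons: 2


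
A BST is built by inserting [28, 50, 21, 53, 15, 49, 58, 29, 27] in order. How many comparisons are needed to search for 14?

Search path for 14: 28 -> 21 -> 15
Found: False
Comparisons: 3


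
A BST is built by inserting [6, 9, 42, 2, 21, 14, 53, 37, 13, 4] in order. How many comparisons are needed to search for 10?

Search path for 10: 6 -> 9 -> 42 -> 21 -> 14 -> 13
Found: False
Comparisons: 6


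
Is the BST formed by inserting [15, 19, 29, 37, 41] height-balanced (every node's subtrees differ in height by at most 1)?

Tree (level-order array): [15, None, 19, None, 29, None, 37, None, 41]
Definition: a tree is height-balanced if, at every node, |h(left) - h(right)| <= 1 (empty subtree has height -1).
Bottom-up per-node check:
  node 41: h_left=-1, h_right=-1, diff=0 [OK], height=0
  node 37: h_left=-1, h_right=0, diff=1 [OK], height=1
  node 29: h_left=-1, h_right=1, diff=2 [FAIL (|-1-1|=2 > 1)], height=2
  node 19: h_left=-1, h_right=2, diff=3 [FAIL (|-1-2|=3 > 1)], height=3
  node 15: h_left=-1, h_right=3, diff=4 [FAIL (|-1-3|=4 > 1)], height=4
Node 29 violates the condition: |-1 - 1| = 2 > 1.
Result: Not balanced


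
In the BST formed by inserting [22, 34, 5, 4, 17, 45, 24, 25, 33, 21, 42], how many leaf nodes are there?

Tree built from: [22, 34, 5, 4, 17, 45, 24, 25, 33, 21, 42]
Tree (level-order array): [22, 5, 34, 4, 17, 24, 45, None, None, None, 21, None, 25, 42, None, None, None, None, 33]
Rule: A leaf has 0 children.
Per-node child counts:
  node 22: 2 child(ren)
  node 5: 2 child(ren)
  node 4: 0 child(ren)
  node 17: 1 child(ren)
  node 21: 0 child(ren)
  node 34: 2 child(ren)
  node 24: 1 child(ren)
  node 25: 1 child(ren)
  node 33: 0 child(ren)
  node 45: 1 child(ren)
  node 42: 0 child(ren)
Matching nodes: [4, 21, 33, 42]
Count of leaf nodes: 4


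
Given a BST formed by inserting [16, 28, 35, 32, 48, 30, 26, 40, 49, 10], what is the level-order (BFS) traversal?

Tree insertion order: [16, 28, 35, 32, 48, 30, 26, 40, 49, 10]
Tree (level-order array): [16, 10, 28, None, None, 26, 35, None, None, 32, 48, 30, None, 40, 49]
BFS from the root, enqueuing left then right child of each popped node:
  queue [16] -> pop 16, enqueue [10, 28], visited so far: [16]
  queue [10, 28] -> pop 10, enqueue [none], visited so far: [16, 10]
  queue [28] -> pop 28, enqueue [26, 35], visited so far: [16, 10, 28]
  queue [26, 35] -> pop 26, enqueue [none], visited so far: [16, 10, 28, 26]
  queue [35] -> pop 35, enqueue [32, 48], visited so far: [16, 10, 28, 26, 35]
  queue [32, 48] -> pop 32, enqueue [30], visited so far: [16, 10, 28, 26, 35, 32]
  queue [48, 30] -> pop 48, enqueue [40, 49], visited so far: [16, 10, 28, 26, 35, 32, 48]
  queue [30, 40, 49] -> pop 30, enqueue [none], visited so far: [16, 10, 28, 26, 35, 32, 48, 30]
  queue [40, 49] -> pop 40, enqueue [none], visited so far: [16, 10, 28, 26, 35, 32, 48, 30, 40]
  queue [49] -> pop 49, enqueue [none], visited so far: [16, 10, 28, 26, 35, 32, 48, 30, 40, 49]
Result: [16, 10, 28, 26, 35, 32, 48, 30, 40, 49]


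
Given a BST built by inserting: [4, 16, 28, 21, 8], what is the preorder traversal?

Tree insertion order: [4, 16, 28, 21, 8]
Tree (level-order array): [4, None, 16, 8, 28, None, None, 21]
Preorder traversal: [4, 16, 8, 28, 21]


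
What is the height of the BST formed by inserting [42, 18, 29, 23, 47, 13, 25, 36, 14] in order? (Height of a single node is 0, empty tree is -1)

Insertion order: [42, 18, 29, 23, 47, 13, 25, 36, 14]
Tree (level-order array): [42, 18, 47, 13, 29, None, None, None, 14, 23, 36, None, None, None, 25]
Compute height bottom-up (empty subtree = -1):
  height(14) = 1 + max(-1, -1) = 0
  height(13) = 1 + max(-1, 0) = 1
  height(25) = 1 + max(-1, -1) = 0
  height(23) = 1 + max(-1, 0) = 1
  height(36) = 1 + max(-1, -1) = 0
  height(29) = 1 + max(1, 0) = 2
  height(18) = 1 + max(1, 2) = 3
  height(47) = 1 + max(-1, -1) = 0
  height(42) = 1 + max(3, 0) = 4
Height = 4


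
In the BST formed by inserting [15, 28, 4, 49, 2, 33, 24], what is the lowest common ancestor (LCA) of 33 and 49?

Tree insertion order: [15, 28, 4, 49, 2, 33, 24]
Tree (level-order array): [15, 4, 28, 2, None, 24, 49, None, None, None, None, 33]
In a BST, the LCA of p=33, q=49 is the first node v on the
root-to-leaf path with p <= v <= q (go left if both < v, right if both > v).
Walk from root:
  at 15: both 33 and 49 > 15, go right
  at 28: both 33 and 49 > 28, go right
  at 49: 33 <= 49 <= 49, this is the LCA
LCA = 49


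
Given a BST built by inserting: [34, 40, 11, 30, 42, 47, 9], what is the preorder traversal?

Tree insertion order: [34, 40, 11, 30, 42, 47, 9]
Tree (level-order array): [34, 11, 40, 9, 30, None, 42, None, None, None, None, None, 47]
Preorder traversal: [34, 11, 9, 30, 40, 42, 47]


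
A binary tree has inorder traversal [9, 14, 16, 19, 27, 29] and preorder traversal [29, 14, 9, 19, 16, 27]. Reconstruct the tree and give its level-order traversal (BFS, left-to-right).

Inorder:  [9, 14, 16, 19, 27, 29]
Preorder: [29, 14, 9, 19, 16, 27]
Algorithm: preorder visits root first, so consume preorder in order;
for each root, split the current inorder slice at that value into
left-subtree inorder and right-subtree inorder, then recurse.
Recursive splits:
  root=29; inorder splits into left=[9, 14, 16, 19, 27], right=[]
  root=14; inorder splits into left=[9], right=[16, 19, 27]
  root=9; inorder splits into left=[], right=[]
  root=19; inorder splits into left=[16], right=[27]
  root=16; inorder splits into left=[], right=[]
  root=27; inorder splits into left=[], right=[]
Reconstructed level-order: [29, 14, 9, 19, 16, 27]


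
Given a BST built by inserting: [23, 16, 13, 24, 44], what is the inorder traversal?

Tree insertion order: [23, 16, 13, 24, 44]
Tree (level-order array): [23, 16, 24, 13, None, None, 44]
Inorder traversal: [13, 16, 23, 24, 44]


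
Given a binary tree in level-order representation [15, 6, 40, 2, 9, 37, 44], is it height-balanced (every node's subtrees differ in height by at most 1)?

Tree (level-order array): [15, 6, 40, 2, 9, 37, 44]
Definition: a tree is height-balanced if, at every node, |h(left) - h(right)| <= 1 (empty subtree has height -1).
Bottom-up per-node check:
  node 2: h_left=-1, h_right=-1, diff=0 [OK], height=0
  node 9: h_left=-1, h_right=-1, diff=0 [OK], height=0
  node 6: h_left=0, h_right=0, diff=0 [OK], height=1
  node 37: h_left=-1, h_right=-1, diff=0 [OK], height=0
  node 44: h_left=-1, h_right=-1, diff=0 [OK], height=0
  node 40: h_left=0, h_right=0, diff=0 [OK], height=1
  node 15: h_left=1, h_right=1, diff=0 [OK], height=2
All nodes satisfy the balance condition.
Result: Balanced


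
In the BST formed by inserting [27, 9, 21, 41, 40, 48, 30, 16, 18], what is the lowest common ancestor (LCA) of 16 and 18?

Tree insertion order: [27, 9, 21, 41, 40, 48, 30, 16, 18]
Tree (level-order array): [27, 9, 41, None, 21, 40, 48, 16, None, 30, None, None, None, None, 18]
In a BST, the LCA of p=16, q=18 is the first node v on the
root-to-leaf path with p <= v <= q (go left if both < v, right if both > v).
Walk from root:
  at 27: both 16 and 18 < 27, go left
  at 9: both 16 and 18 > 9, go right
  at 21: both 16 and 18 < 21, go left
  at 16: 16 <= 16 <= 18, this is the LCA
LCA = 16


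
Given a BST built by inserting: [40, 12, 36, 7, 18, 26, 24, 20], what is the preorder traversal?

Tree insertion order: [40, 12, 36, 7, 18, 26, 24, 20]
Tree (level-order array): [40, 12, None, 7, 36, None, None, 18, None, None, 26, 24, None, 20]
Preorder traversal: [40, 12, 7, 36, 18, 26, 24, 20]


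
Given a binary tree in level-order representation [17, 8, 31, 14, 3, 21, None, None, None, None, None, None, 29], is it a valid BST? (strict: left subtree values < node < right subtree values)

Level-order array: [17, 8, 31, 14, 3, 21, None, None, None, None, None, None, 29]
Validate using subtree bounds (lo, hi): at each node, require lo < value < hi,
then recurse left with hi=value and right with lo=value.
Preorder trace (stopping at first violation):
  at node 17 with bounds (-inf, +inf): OK
  at node 8 with bounds (-inf, 17): OK
  at node 14 with bounds (-inf, 8): VIOLATION
Node 14 violates its bound: not (-inf < 14 < 8).
Result: Not a valid BST


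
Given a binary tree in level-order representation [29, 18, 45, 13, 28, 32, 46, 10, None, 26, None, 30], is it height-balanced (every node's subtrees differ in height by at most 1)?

Tree (level-order array): [29, 18, 45, 13, 28, 32, 46, 10, None, 26, None, 30]
Definition: a tree is height-balanced if, at every node, |h(left) - h(right)| <= 1 (empty subtree has height -1).
Bottom-up per-node check:
  node 10: h_left=-1, h_right=-1, diff=0 [OK], height=0
  node 13: h_left=0, h_right=-1, diff=1 [OK], height=1
  node 26: h_left=-1, h_right=-1, diff=0 [OK], height=0
  node 28: h_left=0, h_right=-1, diff=1 [OK], height=1
  node 18: h_left=1, h_right=1, diff=0 [OK], height=2
  node 30: h_left=-1, h_right=-1, diff=0 [OK], height=0
  node 32: h_left=0, h_right=-1, diff=1 [OK], height=1
  node 46: h_left=-1, h_right=-1, diff=0 [OK], height=0
  node 45: h_left=1, h_right=0, diff=1 [OK], height=2
  node 29: h_left=2, h_right=2, diff=0 [OK], height=3
All nodes satisfy the balance condition.
Result: Balanced


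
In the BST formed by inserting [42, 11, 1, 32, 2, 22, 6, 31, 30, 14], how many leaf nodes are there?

Tree built from: [42, 11, 1, 32, 2, 22, 6, 31, 30, 14]
Tree (level-order array): [42, 11, None, 1, 32, None, 2, 22, None, None, 6, 14, 31, None, None, None, None, 30]
Rule: A leaf has 0 children.
Per-node child counts:
  node 42: 1 child(ren)
  node 11: 2 child(ren)
  node 1: 1 child(ren)
  node 2: 1 child(ren)
  node 6: 0 child(ren)
  node 32: 1 child(ren)
  node 22: 2 child(ren)
  node 14: 0 child(ren)
  node 31: 1 child(ren)
  node 30: 0 child(ren)
Matching nodes: [6, 14, 30]
Count of leaf nodes: 3


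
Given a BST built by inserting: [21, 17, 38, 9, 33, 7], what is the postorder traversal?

Tree insertion order: [21, 17, 38, 9, 33, 7]
Tree (level-order array): [21, 17, 38, 9, None, 33, None, 7]
Postorder traversal: [7, 9, 17, 33, 38, 21]


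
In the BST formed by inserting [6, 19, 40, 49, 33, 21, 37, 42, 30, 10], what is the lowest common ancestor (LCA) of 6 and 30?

Tree insertion order: [6, 19, 40, 49, 33, 21, 37, 42, 30, 10]
Tree (level-order array): [6, None, 19, 10, 40, None, None, 33, 49, 21, 37, 42, None, None, 30]
In a BST, the LCA of p=6, q=30 is the first node v on the
root-to-leaf path with p <= v <= q (go left if both < v, right if both > v).
Walk from root:
  at 6: 6 <= 6 <= 30, this is the LCA
LCA = 6


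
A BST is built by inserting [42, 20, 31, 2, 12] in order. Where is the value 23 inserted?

Starting tree (level order): [42, 20, None, 2, 31, None, 12]
Insertion path: 42 -> 20 -> 31
Result: insert 23 as left child of 31
Final tree (level order): [42, 20, None, 2, 31, None, 12, 23]


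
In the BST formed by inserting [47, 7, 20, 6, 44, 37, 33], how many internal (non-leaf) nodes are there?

Tree built from: [47, 7, 20, 6, 44, 37, 33]
Tree (level-order array): [47, 7, None, 6, 20, None, None, None, 44, 37, None, 33]
Rule: An internal node has at least one child.
Per-node child counts:
  node 47: 1 child(ren)
  node 7: 2 child(ren)
  node 6: 0 child(ren)
  node 20: 1 child(ren)
  node 44: 1 child(ren)
  node 37: 1 child(ren)
  node 33: 0 child(ren)
Matching nodes: [47, 7, 20, 44, 37]
Count of internal (non-leaf) nodes: 5


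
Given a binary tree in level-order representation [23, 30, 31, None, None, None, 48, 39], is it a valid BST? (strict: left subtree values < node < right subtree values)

Level-order array: [23, 30, 31, None, None, None, 48, 39]
Validate using subtree bounds (lo, hi): at each node, require lo < value < hi,
then recurse left with hi=value and right with lo=value.
Preorder trace (stopping at first violation):
  at node 23 with bounds (-inf, +inf): OK
  at node 30 with bounds (-inf, 23): VIOLATION
Node 30 violates its bound: not (-inf < 30 < 23).
Result: Not a valid BST


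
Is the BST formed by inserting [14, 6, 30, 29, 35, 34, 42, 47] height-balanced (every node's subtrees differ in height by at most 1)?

Tree (level-order array): [14, 6, 30, None, None, 29, 35, None, None, 34, 42, None, None, None, 47]
Definition: a tree is height-balanced if, at every node, |h(left) - h(right)| <= 1 (empty subtree has height -1).
Bottom-up per-node check:
  node 6: h_left=-1, h_right=-1, diff=0 [OK], height=0
  node 29: h_left=-1, h_right=-1, diff=0 [OK], height=0
  node 34: h_left=-1, h_right=-1, diff=0 [OK], height=0
  node 47: h_left=-1, h_right=-1, diff=0 [OK], height=0
  node 42: h_left=-1, h_right=0, diff=1 [OK], height=1
  node 35: h_left=0, h_right=1, diff=1 [OK], height=2
  node 30: h_left=0, h_right=2, diff=2 [FAIL (|0-2|=2 > 1)], height=3
  node 14: h_left=0, h_right=3, diff=3 [FAIL (|0-3|=3 > 1)], height=4
Node 30 violates the condition: |0 - 2| = 2 > 1.
Result: Not balanced


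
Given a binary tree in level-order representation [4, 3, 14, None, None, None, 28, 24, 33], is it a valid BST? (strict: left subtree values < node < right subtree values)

Level-order array: [4, 3, 14, None, None, None, 28, 24, 33]
Validate using subtree bounds (lo, hi): at each node, require lo < value < hi,
then recurse left with hi=value and right with lo=value.
Preorder trace (stopping at first violation):
  at node 4 with bounds (-inf, +inf): OK
  at node 3 with bounds (-inf, 4): OK
  at node 14 with bounds (4, +inf): OK
  at node 28 with bounds (14, +inf): OK
  at node 24 with bounds (14, 28): OK
  at node 33 with bounds (28, +inf): OK
No violation found at any node.
Result: Valid BST


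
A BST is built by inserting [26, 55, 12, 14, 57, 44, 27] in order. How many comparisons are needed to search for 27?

Search path for 27: 26 -> 55 -> 44 -> 27
Found: True
Comparisons: 4


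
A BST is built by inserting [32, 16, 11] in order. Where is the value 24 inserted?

Starting tree (level order): [32, 16, None, 11]
Insertion path: 32 -> 16
Result: insert 24 as right child of 16
Final tree (level order): [32, 16, None, 11, 24]


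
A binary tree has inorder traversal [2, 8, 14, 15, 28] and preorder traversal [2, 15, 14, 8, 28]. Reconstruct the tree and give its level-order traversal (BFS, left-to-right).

Inorder:  [2, 8, 14, 15, 28]
Preorder: [2, 15, 14, 8, 28]
Algorithm: preorder visits root first, so consume preorder in order;
for each root, split the current inorder slice at that value into
left-subtree inorder and right-subtree inorder, then recurse.
Recursive splits:
  root=2; inorder splits into left=[], right=[8, 14, 15, 28]
  root=15; inorder splits into left=[8, 14], right=[28]
  root=14; inorder splits into left=[8], right=[]
  root=8; inorder splits into left=[], right=[]
  root=28; inorder splits into left=[], right=[]
Reconstructed level-order: [2, 15, 14, 28, 8]


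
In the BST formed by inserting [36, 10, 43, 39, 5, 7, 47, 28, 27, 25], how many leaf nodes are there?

Tree built from: [36, 10, 43, 39, 5, 7, 47, 28, 27, 25]
Tree (level-order array): [36, 10, 43, 5, 28, 39, 47, None, 7, 27, None, None, None, None, None, None, None, 25]
Rule: A leaf has 0 children.
Per-node child counts:
  node 36: 2 child(ren)
  node 10: 2 child(ren)
  node 5: 1 child(ren)
  node 7: 0 child(ren)
  node 28: 1 child(ren)
  node 27: 1 child(ren)
  node 25: 0 child(ren)
  node 43: 2 child(ren)
  node 39: 0 child(ren)
  node 47: 0 child(ren)
Matching nodes: [7, 25, 39, 47]
Count of leaf nodes: 4
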